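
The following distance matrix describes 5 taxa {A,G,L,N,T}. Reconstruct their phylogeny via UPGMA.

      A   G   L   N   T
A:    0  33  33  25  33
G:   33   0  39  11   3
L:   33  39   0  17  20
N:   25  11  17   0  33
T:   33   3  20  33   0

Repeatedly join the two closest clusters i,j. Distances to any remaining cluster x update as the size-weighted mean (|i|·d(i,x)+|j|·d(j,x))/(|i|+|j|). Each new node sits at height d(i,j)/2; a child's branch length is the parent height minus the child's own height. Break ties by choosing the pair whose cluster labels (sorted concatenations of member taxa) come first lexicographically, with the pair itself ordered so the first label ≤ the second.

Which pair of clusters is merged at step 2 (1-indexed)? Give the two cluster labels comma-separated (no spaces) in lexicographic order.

L,N

1. join G+T (d=3) ⇒ GT; edges |G|=3/2, |T|=3/2
  updated: d(A,GT)=33, d(GT,L)=59/2, d(GT,N)=22
2. join L+N (d=17) ⇒ LN; edges |L|=17/2, |N|=17/2
  updated: d(A,LN)=29, d(GT,LN)=103/4
3. join GT+LN (d=103/4) ⇒ GLNT; edges |GT|=91/8, |LN|=35/8
  updated: d(A,GLNT)=31
4. join A+GLNT (d=31) ⇒ AGLNT; edges |A|=31/2, |GLNT|=21/8
final tree: (A:31/2,((G:3/2,T:3/2):91/8,(L:17/2,N:17/2):35/8):21/8)
total length: 431/8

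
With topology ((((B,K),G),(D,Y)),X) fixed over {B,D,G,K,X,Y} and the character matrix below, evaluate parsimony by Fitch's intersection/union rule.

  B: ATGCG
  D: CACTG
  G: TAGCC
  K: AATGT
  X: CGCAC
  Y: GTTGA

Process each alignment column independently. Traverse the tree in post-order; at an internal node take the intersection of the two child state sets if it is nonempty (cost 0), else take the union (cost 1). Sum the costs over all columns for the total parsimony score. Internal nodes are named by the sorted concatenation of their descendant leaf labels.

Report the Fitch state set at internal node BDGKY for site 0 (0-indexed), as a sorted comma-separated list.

site 0, node BK: B={A} ∩ K={A} → {A} (+0)
site 0, node BGK: BK={A} ∪ G={T} → {A,T} (+1)
site 0, node DY: D={C} ∪ Y={G} → {C,G} (+1)
site 0, node BDGKY: BGK={A,T} ∪ DY={C,G} → {A,C,G,T} (+1)
site 0, node BDGKXY: BDGKY={A,C,G,T} ∩ X={C} → {C} (+0)
site 1, node BK: B={T} ∪ K={A} → {A,T} (+1)
site 1, node BGK: BK={A,T} ∩ G={A} → {A} (+0)
site 1, node DY: D={A} ∪ Y={T} → {A,T} (+1)
site 1, node BDGKY: BGK={A} ∩ DY={A,T} → {A} (+0)
site 1, node BDGKXY: BDGKY={A} ∪ X={G} → {A,G} (+1)
site 2, node BK: B={G} ∪ K={T} → {G,T} (+1)
site 2, node BGK: BK={G,T} ∩ G={G} → {G} (+0)
site 2, node DY: D={C} ∪ Y={T} → {C,T} (+1)
site 2, node BDGKY: BGK={G} ∪ DY={C,T} → {C,G,T} (+1)
site 2, node BDGKXY: BDGKY={C,G,T} ∩ X={C} → {C} (+0)
site 3, node BK: B={C} ∪ K={G} → {C,G} (+1)
site 3, node BGK: BK={C,G} ∩ G={C} → {C} (+0)
site 3, node DY: D={T} ∪ Y={G} → {G,T} (+1)
site 3, node BDGKY: BGK={C} ∪ DY={G,T} → {C,G,T} (+1)
site 3, node BDGKXY: BDGKY={C,G,T} ∪ X={A} → {A,C,G,T} (+1)
site 4, node BK: B={G} ∪ K={T} → {G,T} (+1)
site 4, node BGK: BK={G,T} ∪ G={C} → {C,G,T} (+1)
site 4, node DY: D={G} ∪ Y={A} → {A,G} (+1)
site 4, node BDGKY: BGK={C,G,T} ∩ DY={A,G} → {G} (+0)
site 4, node BDGKXY: BDGKY={G} ∪ X={C} → {C,G} (+1)
per-site changes: [3, 3, 3, 4, 4]; total = 17

A,C,G,T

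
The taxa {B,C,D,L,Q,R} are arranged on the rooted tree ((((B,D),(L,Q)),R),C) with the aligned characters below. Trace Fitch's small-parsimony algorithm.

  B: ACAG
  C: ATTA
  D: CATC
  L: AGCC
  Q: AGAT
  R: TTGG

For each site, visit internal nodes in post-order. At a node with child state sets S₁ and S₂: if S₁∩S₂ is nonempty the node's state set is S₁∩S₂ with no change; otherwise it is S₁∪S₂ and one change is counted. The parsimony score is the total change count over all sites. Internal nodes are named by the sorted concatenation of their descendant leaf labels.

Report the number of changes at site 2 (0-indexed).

4

site 0, node BD: B={A} ∪ D={C} → {A,C} (+1)
site 0, node LQ: L={A} ∩ Q={A} → {A} (+0)
site 0, node BDLQ: BD={A,C} ∩ LQ={A} → {A} (+0)
site 0, node BDLQR: BDLQ={A} ∪ R={T} → {A,T} (+1)
site 0, node BCDLQR: BDLQR={A,T} ∩ C={A} → {A} (+0)
site 1, node BD: B={C} ∪ D={A} → {A,C} (+1)
site 1, node LQ: L={G} ∩ Q={G} → {G} (+0)
site 1, node BDLQ: BD={A,C} ∪ LQ={G} → {A,C,G} (+1)
site 1, node BDLQR: BDLQ={A,C,G} ∪ R={T} → {A,C,G,T} (+1)
site 1, node BCDLQR: BDLQR={A,C,G,T} ∩ C={T} → {T} (+0)
site 2, node BD: B={A} ∪ D={T} → {A,T} (+1)
site 2, node LQ: L={C} ∪ Q={A} → {A,C} (+1)
site 2, node BDLQ: BD={A,T} ∩ LQ={A,C} → {A} (+0)
site 2, node BDLQR: BDLQ={A} ∪ R={G} → {A,G} (+1)
site 2, node BCDLQR: BDLQR={A,G} ∪ C={T} → {A,G,T} (+1)
site 3, node BD: B={G} ∪ D={C} → {C,G} (+1)
site 3, node LQ: L={C} ∪ Q={T} → {C,T} (+1)
site 3, node BDLQ: BD={C,G} ∩ LQ={C,T} → {C} (+0)
site 3, node BDLQR: BDLQ={C} ∪ R={G} → {C,G} (+1)
site 3, node BCDLQR: BDLQR={C,G} ∪ C={A} → {A,C,G} (+1)
per-site changes: [2, 3, 4, 4]; total = 13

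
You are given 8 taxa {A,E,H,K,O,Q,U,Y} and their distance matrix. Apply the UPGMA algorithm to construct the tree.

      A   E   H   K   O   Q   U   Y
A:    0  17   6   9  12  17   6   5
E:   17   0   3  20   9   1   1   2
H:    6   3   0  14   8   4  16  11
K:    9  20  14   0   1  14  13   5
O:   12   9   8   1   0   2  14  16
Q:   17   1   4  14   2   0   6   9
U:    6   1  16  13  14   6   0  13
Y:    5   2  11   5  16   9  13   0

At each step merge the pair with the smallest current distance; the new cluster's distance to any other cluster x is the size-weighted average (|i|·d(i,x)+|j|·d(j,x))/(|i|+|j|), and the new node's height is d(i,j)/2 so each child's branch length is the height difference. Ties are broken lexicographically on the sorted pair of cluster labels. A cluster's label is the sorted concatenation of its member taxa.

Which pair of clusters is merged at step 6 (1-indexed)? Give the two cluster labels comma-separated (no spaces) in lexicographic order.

iteration 1: select E,Q (d=1); attach at lengths (1/2, 1/2); label the merged cluster EQ
  updated: d(A,EQ)=17, d(EQ,H)=7/2, d(EQ,K)=17, d(EQ,O)=11/2, d(EQ,U)=7/2, d(EQ,Y)=11/2
iteration 2: select K,O (d=1); attach at lengths (1/2, 1/2); label the merged cluster KO
  updated: d(A,KO)=21/2, d(EQ,KO)=45/4, d(H,KO)=11, d(KO,U)=27/2, d(KO,Y)=21/2
iteration 3: select EQ,H (d=7/2); attach at lengths (5/4, 7/4); label the merged cluster EHQ
  updated: d(A,EHQ)=40/3, d(EHQ,KO)=67/6, d(EHQ,U)=23/3, d(EHQ,Y)=22/3
iteration 4: select A,Y (d=5); attach at lengths (5/2, 5/2); label the merged cluster AY
  updated: d(AY,EHQ)=31/3, d(AY,KO)=21/2, d(AY,U)=19/2
iteration 5: select EHQ,U (d=23/3); attach at lengths (25/12, 23/6); label the merged cluster EHQU
  updated: d(AY,EHQU)=81/8, d(EHQU,KO)=47/4
iteration 6: select AY,EHQU (d=81/8); attach at lengths (41/16, 59/48); label the merged cluster AEHQUY
  updated: d(AEHQUY,KO)=34/3
iteration 7: select AEHQUY,KO (d=34/3); attach at lengths (29/48, 31/6); label the merged cluster AEHKOQUY
final tree: (((A:5/2,Y:5/2):41/16,(((E:1/2,Q:1/2):5/4,H:7/4):25/12,U:23/6):59/48):29/48,(K:1/2,O:1/2):31/6)
total length: 1223/48

AY,EHQU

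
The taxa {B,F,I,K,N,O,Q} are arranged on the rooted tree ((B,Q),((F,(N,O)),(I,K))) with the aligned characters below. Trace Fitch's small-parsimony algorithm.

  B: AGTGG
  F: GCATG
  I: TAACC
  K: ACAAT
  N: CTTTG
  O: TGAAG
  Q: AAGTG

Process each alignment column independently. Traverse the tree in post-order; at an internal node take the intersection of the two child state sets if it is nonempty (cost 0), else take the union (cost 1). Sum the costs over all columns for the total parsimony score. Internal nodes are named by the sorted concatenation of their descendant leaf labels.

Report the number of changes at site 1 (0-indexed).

site 0, node BQ: B={A} ∩ Q={A} → {A} (+0)
site 0, node NO: N={C} ∪ O={T} → {C,T} (+1)
site 0, node FNO: F={G} ∪ NO={C,T} → {C,G,T} (+1)
site 0, node IK: I={T} ∪ K={A} → {A,T} (+1)
site 0, node FIKNO: FNO={C,G,T} ∩ IK={A,T} → {T} (+0)
site 0, node BFIKNOQ: BQ={A} ∪ FIKNO={T} → {A,T} (+1)
site 1, node BQ: B={G} ∪ Q={A} → {A,G} (+1)
site 1, node NO: N={T} ∪ O={G} → {G,T} (+1)
site 1, node FNO: F={C} ∪ NO={G,T} → {C,G,T} (+1)
site 1, node IK: I={A} ∪ K={C} → {A,C} (+1)
site 1, node FIKNO: FNO={C,G,T} ∩ IK={A,C} → {C} (+0)
site 1, node BFIKNOQ: BQ={A,G} ∪ FIKNO={C} → {A,C,G} (+1)
site 2, node BQ: B={T} ∪ Q={G} → {G,T} (+1)
site 2, node NO: N={T} ∪ O={A} → {A,T} (+1)
site 2, node FNO: F={A} ∩ NO={A,T} → {A} (+0)
site 2, node IK: I={A} ∩ K={A} → {A} (+0)
site 2, node FIKNO: FNO={A} ∩ IK={A} → {A} (+0)
site 2, node BFIKNOQ: BQ={G,T} ∪ FIKNO={A} → {A,G,T} (+1)
site 3, node BQ: B={G} ∪ Q={T} → {G,T} (+1)
site 3, node NO: N={T} ∪ O={A} → {A,T} (+1)
site 3, node FNO: F={T} ∩ NO={A,T} → {T} (+0)
site 3, node IK: I={C} ∪ K={A} → {A,C} (+1)
site 3, node FIKNO: FNO={T} ∪ IK={A,C} → {A,C,T} (+1)
site 3, node BFIKNOQ: BQ={G,T} ∩ FIKNO={A,C,T} → {T} (+0)
site 4, node BQ: B={G} ∩ Q={G} → {G} (+0)
site 4, node NO: N={G} ∩ O={G} → {G} (+0)
site 4, node FNO: F={G} ∩ NO={G} → {G} (+0)
site 4, node IK: I={C} ∪ K={T} → {C,T} (+1)
site 4, node FIKNO: FNO={G} ∪ IK={C,T} → {C,G,T} (+1)
site 4, node BFIKNOQ: BQ={G} ∩ FIKNO={C,G,T} → {G} (+0)
per-site changes: [4, 5, 3, 4, 2]; total = 18

5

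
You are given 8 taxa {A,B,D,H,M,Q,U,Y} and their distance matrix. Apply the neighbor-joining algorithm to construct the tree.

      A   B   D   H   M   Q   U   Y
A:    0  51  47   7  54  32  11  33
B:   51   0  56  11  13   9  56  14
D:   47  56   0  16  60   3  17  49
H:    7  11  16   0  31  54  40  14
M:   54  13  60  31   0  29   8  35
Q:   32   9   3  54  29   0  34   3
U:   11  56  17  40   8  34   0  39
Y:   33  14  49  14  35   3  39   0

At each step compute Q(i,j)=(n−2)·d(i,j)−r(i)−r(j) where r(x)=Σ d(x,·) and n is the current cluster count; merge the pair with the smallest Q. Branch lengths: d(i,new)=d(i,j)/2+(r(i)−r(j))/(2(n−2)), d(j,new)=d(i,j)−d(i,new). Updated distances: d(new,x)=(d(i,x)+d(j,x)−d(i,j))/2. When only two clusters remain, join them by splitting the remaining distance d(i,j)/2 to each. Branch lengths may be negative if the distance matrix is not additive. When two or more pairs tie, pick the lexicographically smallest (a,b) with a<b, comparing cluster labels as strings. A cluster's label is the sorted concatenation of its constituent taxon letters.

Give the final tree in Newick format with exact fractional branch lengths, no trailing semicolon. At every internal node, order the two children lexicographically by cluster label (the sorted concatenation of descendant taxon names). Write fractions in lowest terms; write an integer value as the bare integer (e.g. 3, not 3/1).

((((A:177/16,H:-65/16):187/16,(B:107/12,Y:61/12):81/16):47/16,(D:17/2,Q:-11/2):243/16):229/32,(M:23/5,U:17/5):229/32)

step 1: merge (D,Q) at d=3, Q=-394; branch lengths D→17/2, Q→-11/2; new cluster DQ
  updated: d(A,DQ)=38, d(B,DQ)=31, d(DQ,H)=67/2, d(DQ,M)=43, d(DQ,U)=24, d(DQ,Y)=49/2
step 2: merge (M,U) at d=8, Q=-322; branch lengths M→23/5, U→17/5; new cluster MU
  updated: d(A,MU)=57/2, d(B,MU)=61/2, d(DQ,MU)=59/2, d(H,MU)=63/2, d(MU,Y)=33
step 3: merge (A,H) at d=7, Q=-453/2; branch lengths A→177/16, H→-65/16; new cluster AH
  updated: d(AH,B)=55/2, d(AH,DQ)=129/4, d(AH,MU)=53/2, d(AH,Y)=20
step 4: merge (B,Y) at d=14, Q=-305/2; branch lengths B→107/12, Y→61/12; new cluster BY
  updated: d(AH,BY)=67/4, d(BY,DQ)=83/4, d(BY,MU)=99/4
step 5: merge (AH,BY) at d=67/4, Q=-417/4; branch lengths AH→187/16, BY→81/16; new cluster ABHY
  updated: d(ABHY,DQ)=145/8, d(ABHY,MU)=69/4
step 6: merge (ABHY,DQ) at d=145/8, Q=-519/8; branch lengths ABHY→47/16, DQ→243/16; new cluster ABDHQY
  updated: d(ABDHQY,MU)=229/16
step 7: merge (ABDHQY,MU) at d=229/16; branch lengths ABDHQY→229/32, MU→229/32; new cluster ABDHMQUY
final tree: ((((A:177/16,H:-65/16):187/16,(B:107/12,Y:61/12):81/16):47/16,(D:17/2,Q:-11/2):243/16):229/32,(M:23/5,U:17/5):229/32)
total length: 1299/16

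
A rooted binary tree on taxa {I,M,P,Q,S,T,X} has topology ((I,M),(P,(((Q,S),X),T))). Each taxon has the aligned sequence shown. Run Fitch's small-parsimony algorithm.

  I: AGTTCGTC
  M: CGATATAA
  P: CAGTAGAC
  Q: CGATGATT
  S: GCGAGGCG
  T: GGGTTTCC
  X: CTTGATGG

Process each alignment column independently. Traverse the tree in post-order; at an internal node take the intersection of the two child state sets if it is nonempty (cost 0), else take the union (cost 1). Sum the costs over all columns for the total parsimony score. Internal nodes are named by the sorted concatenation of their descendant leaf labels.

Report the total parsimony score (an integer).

26

site 0, node IM: I={A} ∪ M={C} → {A,C} (+1)
site 0, node QS: Q={C} ∪ S={G} → {C,G} (+1)
site 0, node QSX: QS={C,G} ∩ X={C} → {C} (+0)
site 0, node QSTX: QSX={C} ∪ T={G} → {C,G} (+1)
site 0, node PQSTX: P={C} ∩ QSTX={C,G} → {C} (+0)
site 0, node IMPQSTX: IM={A,C} ∩ PQSTX={C} → {C} (+0)
site 1, node IM: I={G} ∩ M={G} → {G} (+0)
site 1, node QS: Q={G} ∪ S={C} → {C,G} (+1)
site 1, node QSX: QS={C,G} ∪ X={T} → {C,G,T} (+1)
site 1, node QSTX: QSX={C,G,T} ∩ T={G} → {G} (+0)
site 1, node PQSTX: P={A} ∪ QSTX={G} → {A,G} (+1)
site 1, node IMPQSTX: IM={G} ∩ PQSTX={A,G} → {G} (+0)
site 2, node IM: I={T} ∪ M={A} → {A,T} (+1)
site 2, node QS: Q={A} ∪ S={G} → {A,G} (+1)
site 2, node QSX: QS={A,G} ∪ X={T} → {A,G,T} (+1)
site 2, node QSTX: QSX={A,G,T} ∩ T={G} → {G} (+0)
site 2, node PQSTX: P={G} ∩ QSTX={G} → {G} (+0)
site 2, node IMPQSTX: IM={A,T} ∪ PQSTX={G} → {A,G,T} (+1)
site 3, node IM: I={T} ∩ M={T} → {T} (+0)
site 3, node QS: Q={T} ∪ S={A} → {A,T} (+1)
site 3, node QSX: QS={A,T} ∪ X={G} → {A,G,T} (+1)
site 3, node QSTX: QSX={A,G,T} ∩ T={T} → {T} (+0)
site 3, node PQSTX: P={T} ∩ QSTX={T} → {T} (+0)
site 3, node IMPQSTX: IM={T} ∩ PQSTX={T} → {T} (+0)
site 4, node IM: I={C} ∪ M={A} → {A,C} (+1)
site 4, node QS: Q={G} ∩ S={G} → {G} (+0)
site 4, node QSX: QS={G} ∪ X={A} → {A,G} (+1)
site 4, node QSTX: QSX={A,G} ∪ T={T} → {A,G,T} (+1)
site 4, node PQSTX: P={A} ∩ QSTX={A,G,T} → {A} (+0)
site 4, node IMPQSTX: IM={A,C} ∩ PQSTX={A} → {A} (+0)
site 5, node IM: I={G} ∪ M={T} → {G,T} (+1)
site 5, node QS: Q={A} ∪ S={G} → {A,G} (+1)
site 5, node QSX: QS={A,G} ∪ X={T} → {A,G,T} (+1)
site 5, node QSTX: QSX={A,G,T} ∩ T={T} → {T} (+0)
site 5, node PQSTX: P={G} ∪ QSTX={T} → {G,T} (+1)
site 5, node IMPQSTX: IM={G,T} ∩ PQSTX={G,T} → {G,T} (+0)
site 6, node IM: I={T} ∪ M={A} → {A,T} (+1)
site 6, node QS: Q={T} ∪ S={C} → {C,T} (+1)
site 6, node QSX: QS={C,T} ∪ X={G} → {C,G,T} (+1)
site 6, node QSTX: QSX={C,G,T} ∩ T={C} → {C} (+0)
site 6, node PQSTX: P={A} ∪ QSTX={C} → {A,C} (+1)
site 6, node IMPQSTX: IM={A,T} ∩ PQSTX={A,C} → {A} (+0)
site 7, node IM: I={C} ∪ M={A} → {A,C} (+1)
site 7, node QS: Q={T} ∪ S={G} → {G,T} (+1)
site 7, node QSX: QS={G,T} ∩ X={G} → {G} (+0)
site 7, node QSTX: QSX={G} ∪ T={C} → {C,G} (+1)
site 7, node PQSTX: P={C} ∩ QSTX={C,G} → {C} (+0)
site 7, node IMPQSTX: IM={A,C} ∩ PQSTX={C} → {C} (+0)
per-site changes: [3, 3, 4, 2, 3, 4, 4, 3]; total = 26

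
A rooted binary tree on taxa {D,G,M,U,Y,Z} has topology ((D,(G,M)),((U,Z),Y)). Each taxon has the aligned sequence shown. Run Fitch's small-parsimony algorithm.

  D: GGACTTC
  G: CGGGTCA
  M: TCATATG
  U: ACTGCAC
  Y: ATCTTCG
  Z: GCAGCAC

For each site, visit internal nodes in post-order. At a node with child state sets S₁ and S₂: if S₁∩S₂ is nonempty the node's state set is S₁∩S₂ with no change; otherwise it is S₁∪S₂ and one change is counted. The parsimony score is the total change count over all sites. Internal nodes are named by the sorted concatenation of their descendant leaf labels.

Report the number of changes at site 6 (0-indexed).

3

site 0, node GM: G={C} ∪ M={T} → {C,T} (+1)
site 0, node DGM: D={G} ∪ GM={C,T} → {C,G,T} (+1)
site 0, node UZ: U={A} ∪ Z={G} → {A,G} (+1)
site 0, node UYZ: UZ={A,G} ∩ Y={A} → {A} (+0)
site 0, node DGMUYZ: DGM={C,G,T} ∪ UYZ={A} → {A,C,G,T} (+1)
site 1, node GM: G={G} ∪ M={C} → {C,G} (+1)
site 1, node DGM: D={G} ∩ GM={C,G} → {G} (+0)
site 1, node UZ: U={C} ∩ Z={C} → {C} (+0)
site 1, node UYZ: UZ={C} ∪ Y={T} → {C,T} (+1)
site 1, node DGMUYZ: DGM={G} ∪ UYZ={C,T} → {C,G,T} (+1)
site 2, node GM: G={G} ∪ M={A} → {A,G} (+1)
site 2, node DGM: D={A} ∩ GM={A,G} → {A} (+0)
site 2, node UZ: U={T} ∪ Z={A} → {A,T} (+1)
site 2, node UYZ: UZ={A,T} ∪ Y={C} → {A,C,T} (+1)
site 2, node DGMUYZ: DGM={A} ∩ UYZ={A,C,T} → {A} (+0)
site 3, node GM: G={G} ∪ M={T} → {G,T} (+1)
site 3, node DGM: D={C} ∪ GM={G,T} → {C,G,T} (+1)
site 3, node UZ: U={G} ∩ Z={G} → {G} (+0)
site 3, node UYZ: UZ={G} ∪ Y={T} → {G,T} (+1)
site 3, node DGMUYZ: DGM={C,G,T} ∩ UYZ={G,T} → {G,T} (+0)
site 4, node GM: G={T} ∪ M={A} → {A,T} (+1)
site 4, node DGM: D={T} ∩ GM={A,T} → {T} (+0)
site 4, node UZ: U={C} ∩ Z={C} → {C} (+0)
site 4, node UYZ: UZ={C} ∪ Y={T} → {C,T} (+1)
site 4, node DGMUYZ: DGM={T} ∩ UYZ={C,T} → {T} (+0)
site 5, node GM: G={C} ∪ M={T} → {C,T} (+1)
site 5, node DGM: D={T} ∩ GM={C,T} → {T} (+0)
site 5, node UZ: U={A} ∩ Z={A} → {A} (+0)
site 5, node UYZ: UZ={A} ∪ Y={C} → {A,C} (+1)
site 5, node DGMUYZ: DGM={T} ∪ UYZ={A,C} → {A,C,T} (+1)
site 6, node GM: G={A} ∪ M={G} → {A,G} (+1)
site 6, node DGM: D={C} ∪ GM={A,G} → {A,C,G} (+1)
site 6, node UZ: U={C} ∩ Z={C} → {C} (+0)
site 6, node UYZ: UZ={C} ∪ Y={G} → {C,G} (+1)
site 6, node DGMUYZ: DGM={A,C,G} ∩ UYZ={C,G} → {C,G} (+0)
per-site changes: [4, 3, 3, 3, 2, 3, 3]; total = 21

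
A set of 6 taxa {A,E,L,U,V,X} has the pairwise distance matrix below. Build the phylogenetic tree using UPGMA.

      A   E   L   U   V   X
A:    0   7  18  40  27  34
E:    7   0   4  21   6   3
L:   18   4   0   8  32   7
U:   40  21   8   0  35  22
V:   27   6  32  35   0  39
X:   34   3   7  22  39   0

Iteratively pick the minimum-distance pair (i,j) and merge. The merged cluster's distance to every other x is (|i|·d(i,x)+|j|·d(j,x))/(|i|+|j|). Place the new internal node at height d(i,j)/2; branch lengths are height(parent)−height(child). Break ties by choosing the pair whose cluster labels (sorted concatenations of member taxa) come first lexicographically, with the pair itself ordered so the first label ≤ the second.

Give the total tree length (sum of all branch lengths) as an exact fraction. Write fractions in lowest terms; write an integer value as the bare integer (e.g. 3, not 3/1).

2117/40

iteration 1: select E,X (d=3); attach at lengths (3/2, 3/2); label the merged cluster EX
  updated: d(A,EX)=41/2, d(EX,L)=11/2, d(EX,U)=43/2, d(EX,V)=45/2
iteration 2: select EX,L (d=11/2); attach at lengths (5/4, 11/4); label the merged cluster ELX
  updated: d(A,ELX)=59/3, d(ELX,U)=17, d(ELX,V)=77/3
iteration 3: select ELX,U (d=17); attach at lengths (23/4, 17/2); label the merged cluster ELUX
  updated: d(A,ELUX)=99/4, d(ELUX,V)=28
iteration 4: select A,ELUX (d=99/4); attach at lengths (99/8, 31/8); label the merged cluster AELUX
  updated: d(AELUX,V)=139/5
iteration 5: select AELUX,V (d=139/5); attach at lengths (61/40, 139/10); label the merged cluster AELUVX
final tree: ((A:99/8,(((E:3/2,X:3/2):5/4,L:11/4):23/4,U:17/2):31/8):61/40,V:139/10)
total length: 2117/40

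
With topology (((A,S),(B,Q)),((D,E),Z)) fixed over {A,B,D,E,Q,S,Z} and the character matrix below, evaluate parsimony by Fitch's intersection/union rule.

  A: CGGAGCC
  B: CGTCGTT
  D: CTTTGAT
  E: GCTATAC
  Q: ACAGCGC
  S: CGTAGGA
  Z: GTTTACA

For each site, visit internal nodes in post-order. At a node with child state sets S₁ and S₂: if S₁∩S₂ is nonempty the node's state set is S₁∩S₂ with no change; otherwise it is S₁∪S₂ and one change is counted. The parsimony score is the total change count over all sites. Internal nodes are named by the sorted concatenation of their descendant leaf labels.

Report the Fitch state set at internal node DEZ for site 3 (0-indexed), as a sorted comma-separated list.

T

site 0, node AS: A={C} ∩ S={C} → {C} (+0)
site 0, node BQ: B={C} ∪ Q={A} → {A,C} (+1)
site 0, node ABQS: AS={C} ∩ BQ={A,C} → {C} (+0)
site 0, node DE: D={C} ∪ E={G} → {C,G} (+1)
site 0, node DEZ: DE={C,G} ∩ Z={G} → {G} (+0)
site 0, node ABDEQSZ: ABQS={C} ∪ DEZ={G} → {C,G} (+1)
site 1, node AS: A={G} ∩ S={G} → {G} (+0)
site 1, node BQ: B={G} ∪ Q={C} → {C,G} (+1)
site 1, node ABQS: AS={G} ∩ BQ={C,G} → {G} (+0)
site 1, node DE: D={T} ∪ E={C} → {C,T} (+1)
site 1, node DEZ: DE={C,T} ∩ Z={T} → {T} (+0)
site 1, node ABDEQSZ: ABQS={G} ∪ DEZ={T} → {G,T} (+1)
site 2, node AS: A={G} ∪ S={T} → {G,T} (+1)
site 2, node BQ: B={T} ∪ Q={A} → {A,T} (+1)
site 2, node ABQS: AS={G,T} ∩ BQ={A,T} → {T} (+0)
site 2, node DE: D={T} ∩ E={T} → {T} (+0)
site 2, node DEZ: DE={T} ∩ Z={T} → {T} (+0)
site 2, node ABDEQSZ: ABQS={T} ∩ DEZ={T} → {T} (+0)
site 3, node AS: A={A} ∩ S={A} → {A} (+0)
site 3, node BQ: B={C} ∪ Q={G} → {C,G} (+1)
site 3, node ABQS: AS={A} ∪ BQ={C,G} → {A,C,G} (+1)
site 3, node DE: D={T} ∪ E={A} → {A,T} (+1)
site 3, node DEZ: DE={A,T} ∩ Z={T} → {T} (+0)
site 3, node ABDEQSZ: ABQS={A,C,G} ∪ DEZ={T} → {A,C,G,T} (+1)
site 4, node AS: A={G} ∩ S={G} → {G} (+0)
site 4, node BQ: B={G} ∪ Q={C} → {C,G} (+1)
site 4, node ABQS: AS={G} ∩ BQ={C,G} → {G} (+0)
site 4, node DE: D={G} ∪ E={T} → {G,T} (+1)
site 4, node DEZ: DE={G,T} ∪ Z={A} → {A,G,T} (+1)
site 4, node ABDEQSZ: ABQS={G} ∩ DEZ={A,G,T} → {G} (+0)
site 5, node AS: A={C} ∪ S={G} → {C,G} (+1)
site 5, node BQ: B={T} ∪ Q={G} → {G,T} (+1)
site 5, node ABQS: AS={C,G} ∩ BQ={G,T} → {G} (+0)
site 5, node DE: D={A} ∩ E={A} → {A} (+0)
site 5, node DEZ: DE={A} ∪ Z={C} → {A,C} (+1)
site 5, node ABDEQSZ: ABQS={G} ∪ DEZ={A,C} → {A,C,G} (+1)
site 6, node AS: A={C} ∪ S={A} → {A,C} (+1)
site 6, node BQ: B={T} ∪ Q={C} → {C,T} (+1)
site 6, node ABQS: AS={A,C} ∩ BQ={C,T} → {C} (+0)
site 6, node DE: D={T} ∪ E={C} → {C,T} (+1)
site 6, node DEZ: DE={C,T} ∪ Z={A} → {A,C,T} (+1)
site 6, node ABDEQSZ: ABQS={C} ∩ DEZ={A,C,T} → {C} (+0)
per-site changes: [3, 3, 2, 4, 3, 4, 4]; total = 23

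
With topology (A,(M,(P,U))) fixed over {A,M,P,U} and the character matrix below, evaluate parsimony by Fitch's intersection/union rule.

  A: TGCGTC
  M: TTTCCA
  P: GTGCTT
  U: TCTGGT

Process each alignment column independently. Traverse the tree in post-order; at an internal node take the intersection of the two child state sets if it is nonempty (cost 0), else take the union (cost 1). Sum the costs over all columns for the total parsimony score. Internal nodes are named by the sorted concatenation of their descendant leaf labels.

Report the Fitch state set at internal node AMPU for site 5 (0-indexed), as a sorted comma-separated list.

PU@0: {G} ∪ {T} = {G,T} (union, +1)
MPU@0: {T} ∩ {G,T} = {T} (intersection, +0)
AMPU@0: {T} ∩ {T} = {T} (intersection, +0)
PU@1: {T} ∪ {C} = {C,T} (union, +1)
MPU@1: {T} ∩ {C,T} = {T} (intersection, +0)
AMPU@1: {G} ∪ {T} = {G,T} (union, +1)
PU@2: {G} ∪ {T} = {G,T} (union, +1)
MPU@2: {T} ∩ {G,T} = {T} (intersection, +0)
AMPU@2: {C} ∪ {T} = {C,T} (union, +1)
PU@3: {C} ∪ {G} = {C,G} (union, +1)
MPU@3: {C} ∩ {C,G} = {C} (intersection, +0)
AMPU@3: {G} ∪ {C} = {C,G} (union, +1)
PU@4: {T} ∪ {G} = {G,T} (union, +1)
MPU@4: {C} ∪ {G,T} = {C,G,T} (union, +1)
AMPU@4: {T} ∩ {C,G,T} = {T} (intersection, +0)
PU@5: {T} ∩ {T} = {T} (intersection, +0)
MPU@5: {A} ∪ {T} = {A,T} (union, +1)
AMPU@5: {C} ∪ {A,T} = {A,C,T} (union, +1)
per-site changes: [1, 2, 2, 2, 2, 2]; total = 11

A,C,T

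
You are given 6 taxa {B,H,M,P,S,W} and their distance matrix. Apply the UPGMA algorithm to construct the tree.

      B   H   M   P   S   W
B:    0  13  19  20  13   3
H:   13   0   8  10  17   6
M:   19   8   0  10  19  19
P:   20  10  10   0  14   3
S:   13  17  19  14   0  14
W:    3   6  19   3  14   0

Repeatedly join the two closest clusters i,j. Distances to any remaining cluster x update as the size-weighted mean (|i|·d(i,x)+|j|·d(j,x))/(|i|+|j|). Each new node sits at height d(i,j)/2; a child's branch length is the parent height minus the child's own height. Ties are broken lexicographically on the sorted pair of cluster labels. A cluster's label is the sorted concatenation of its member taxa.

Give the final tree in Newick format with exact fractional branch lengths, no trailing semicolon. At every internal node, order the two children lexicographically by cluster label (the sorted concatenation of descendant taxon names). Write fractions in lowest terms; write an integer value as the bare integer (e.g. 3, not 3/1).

iteration 1: select B,W (d=3); attach at lengths (3/2, 3/2); label the merged cluster BW
  updated: d(BW,H)=19/2, d(BW,M)=19, d(BW,P)=23/2, d(BW,S)=27/2
iteration 2: select H,M (d=8); attach at lengths (4, 4); label the merged cluster HM
  updated: d(BW,HM)=57/4, d(HM,P)=10, d(HM,S)=18
iteration 3: select HM,P (d=10); attach at lengths (1, 5); label the merged cluster HMP
  updated: d(BW,HMP)=40/3, d(HMP,S)=50/3
iteration 4: select BW,HMP (d=40/3); attach at lengths (31/6, 5/3); label the merged cluster BHMPW
  updated: d(BHMPW,S)=77/5
iteration 5: select BHMPW,S (d=77/5); attach at lengths (31/30, 77/10); label the merged cluster BHMPSW
final tree: (((B:3/2,W:3/2):31/6,((H:4,M:4):1,P:5):5/3):31/30,S:77/10)
total length: 977/30

(((B:3/2,W:3/2):31/6,((H:4,M:4):1,P:5):5/3):31/30,S:77/10)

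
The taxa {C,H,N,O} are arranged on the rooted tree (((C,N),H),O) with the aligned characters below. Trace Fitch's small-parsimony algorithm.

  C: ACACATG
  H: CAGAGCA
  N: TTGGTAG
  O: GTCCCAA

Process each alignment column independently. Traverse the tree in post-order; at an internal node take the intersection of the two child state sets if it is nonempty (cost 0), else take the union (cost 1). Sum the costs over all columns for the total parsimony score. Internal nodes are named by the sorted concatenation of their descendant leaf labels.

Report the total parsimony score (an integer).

15

site 0, node CN: C={A} ∪ N={T} → {A,T} (+1)
site 0, node CHN: CN={A,T} ∪ H={C} → {A,C,T} (+1)
site 0, node CHNO: CHN={A,C,T} ∪ O={G} → {A,C,G,T} (+1)
site 1, node CN: C={C} ∪ N={T} → {C,T} (+1)
site 1, node CHN: CN={C,T} ∪ H={A} → {A,C,T} (+1)
site 1, node CHNO: CHN={A,C,T} ∩ O={T} → {T} (+0)
site 2, node CN: C={A} ∪ N={G} → {A,G} (+1)
site 2, node CHN: CN={A,G} ∩ H={G} → {G} (+0)
site 2, node CHNO: CHN={G} ∪ O={C} → {C,G} (+1)
site 3, node CN: C={C} ∪ N={G} → {C,G} (+1)
site 3, node CHN: CN={C,G} ∪ H={A} → {A,C,G} (+1)
site 3, node CHNO: CHN={A,C,G} ∩ O={C} → {C} (+0)
site 4, node CN: C={A} ∪ N={T} → {A,T} (+1)
site 4, node CHN: CN={A,T} ∪ H={G} → {A,G,T} (+1)
site 4, node CHNO: CHN={A,G,T} ∪ O={C} → {A,C,G,T} (+1)
site 5, node CN: C={T} ∪ N={A} → {A,T} (+1)
site 5, node CHN: CN={A,T} ∪ H={C} → {A,C,T} (+1)
site 5, node CHNO: CHN={A,C,T} ∩ O={A} → {A} (+0)
site 6, node CN: C={G} ∩ N={G} → {G} (+0)
site 6, node CHN: CN={G} ∪ H={A} → {A,G} (+1)
site 6, node CHNO: CHN={A,G} ∩ O={A} → {A} (+0)
per-site changes: [3, 2, 2, 2, 3, 2, 1]; total = 15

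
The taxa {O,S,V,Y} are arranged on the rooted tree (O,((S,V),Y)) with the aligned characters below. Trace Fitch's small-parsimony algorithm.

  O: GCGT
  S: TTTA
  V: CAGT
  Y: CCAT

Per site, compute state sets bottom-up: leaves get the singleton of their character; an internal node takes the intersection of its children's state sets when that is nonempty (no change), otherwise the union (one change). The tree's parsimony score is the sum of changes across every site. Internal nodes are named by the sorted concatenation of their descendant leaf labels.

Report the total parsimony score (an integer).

[col 0] SV: children S:{T}, V:{C} ∪→ {C,T}; cost 1
[col 0] SVY: children SV:{C,T}, Y:{C} ∩→ {C}; cost 0
[col 0] OSVY: children O:{G}, SVY:{C} ∪→ {C,G}; cost 1
[col 1] SV: children S:{T}, V:{A} ∪→ {A,T}; cost 1
[col 1] SVY: children SV:{A,T}, Y:{C} ∪→ {A,C,T}; cost 1
[col 1] OSVY: children O:{C}, SVY:{A,C,T} ∩→ {C}; cost 0
[col 2] SV: children S:{T}, V:{G} ∪→ {G,T}; cost 1
[col 2] SVY: children SV:{G,T}, Y:{A} ∪→ {A,G,T}; cost 1
[col 2] OSVY: children O:{G}, SVY:{A,G,T} ∩→ {G}; cost 0
[col 3] SV: children S:{A}, V:{T} ∪→ {A,T}; cost 1
[col 3] SVY: children SV:{A,T}, Y:{T} ∩→ {T}; cost 0
[col 3] OSVY: children O:{T}, SVY:{T} ∩→ {T}; cost 0
per-site changes: [2, 2, 2, 1]; total = 7

7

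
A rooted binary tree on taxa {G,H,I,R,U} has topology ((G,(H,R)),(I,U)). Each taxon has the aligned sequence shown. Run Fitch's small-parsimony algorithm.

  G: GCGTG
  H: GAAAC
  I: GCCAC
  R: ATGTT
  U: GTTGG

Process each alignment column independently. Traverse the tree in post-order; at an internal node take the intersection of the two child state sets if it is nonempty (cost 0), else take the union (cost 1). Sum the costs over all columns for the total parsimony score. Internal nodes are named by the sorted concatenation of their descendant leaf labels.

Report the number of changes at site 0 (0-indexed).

1

[col 0] HR: children H:{G}, R:{A} ∪→ {A,G}; cost 1
[col 0] GHR: children G:{G}, HR:{A,G} ∩→ {G}; cost 0
[col 0] IU: children I:{G}, U:{G} ∩→ {G}; cost 0
[col 0] GHIRU: children GHR:{G}, IU:{G} ∩→ {G}; cost 0
[col 1] HR: children H:{A}, R:{T} ∪→ {A,T}; cost 1
[col 1] GHR: children G:{C}, HR:{A,T} ∪→ {A,C,T}; cost 1
[col 1] IU: children I:{C}, U:{T} ∪→ {C,T}; cost 1
[col 1] GHIRU: children GHR:{A,C,T}, IU:{C,T} ∩→ {C,T}; cost 0
[col 2] HR: children H:{A}, R:{G} ∪→ {A,G}; cost 1
[col 2] GHR: children G:{G}, HR:{A,G} ∩→ {G}; cost 0
[col 2] IU: children I:{C}, U:{T} ∪→ {C,T}; cost 1
[col 2] GHIRU: children GHR:{G}, IU:{C,T} ∪→ {C,G,T}; cost 1
[col 3] HR: children H:{A}, R:{T} ∪→ {A,T}; cost 1
[col 3] GHR: children G:{T}, HR:{A,T} ∩→ {T}; cost 0
[col 3] IU: children I:{A}, U:{G} ∪→ {A,G}; cost 1
[col 3] GHIRU: children GHR:{T}, IU:{A,G} ∪→ {A,G,T}; cost 1
[col 4] HR: children H:{C}, R:{T} ∪→ {C,T}; cost 1
[col 4] GHR: children G:{G}, HR:{C,T} ∪→ {C,G,T}; cost 1
[col 4] IU: children I:{C}, U:{G} ∪→ {C,G}; cost 1
[col 4] GHIRU: children GHR:{C,G,T}, IU:{C,G} ∩→ {C,G}; cost 0
per-site changes: [1, 3, 3, 3, 3]; total = 13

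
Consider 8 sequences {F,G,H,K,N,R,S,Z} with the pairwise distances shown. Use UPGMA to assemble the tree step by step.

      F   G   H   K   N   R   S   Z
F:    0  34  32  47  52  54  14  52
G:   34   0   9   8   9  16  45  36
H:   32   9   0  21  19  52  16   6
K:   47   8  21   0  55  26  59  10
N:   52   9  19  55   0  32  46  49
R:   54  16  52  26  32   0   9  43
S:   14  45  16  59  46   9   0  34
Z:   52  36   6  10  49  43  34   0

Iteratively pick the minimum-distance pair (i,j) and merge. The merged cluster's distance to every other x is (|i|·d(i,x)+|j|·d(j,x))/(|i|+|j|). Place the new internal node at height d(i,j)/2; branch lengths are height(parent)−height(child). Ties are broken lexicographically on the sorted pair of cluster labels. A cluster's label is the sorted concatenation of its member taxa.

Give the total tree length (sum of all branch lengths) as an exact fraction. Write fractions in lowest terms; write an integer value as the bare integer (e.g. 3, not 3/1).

1. join H+Z (d=6) ⇒ HZ; edges |H|=3, |Z|=3
  updated: d(F,HZ)=42, d(G,HZ)=45/2, d(HZ,K)=31/2, d(HZ,N)=34, d(HZ,R)=95/2, d(HZ,S)=25
2. join G+K (d=8) ⇒ GK; edges |G|=4, |K|=4
  updated: d(F,GK)=81/2, d(GK,HZ)=19, d(GK,N)=32, d(GK,R)=21, d(GK,S)=52
3. join R+S (d=9) ⇒ RS; edges |R|=9/2, |S|=9/2
  updated: d(F,RS)=34, d(GK,RS)=73/2, d(HZ,RS)=145/4, d(N,RS)=39
4. join GK+HZ (d=19) ⇒ GHKZ; edges |GK|=11/2, |HZ|=13/2
  updated: d(F,GHKZ)=165/4, d(GHKZ,N)=33, d(GHKZ,RS)=291/8
5. join GHKZ+N (d=33) ⇒ GHKNZ; edges |GHKZ|=7, |N|=33/2
  updated: d(F,GHKNZ)=217/5, d(GHKNZ,RS)=369/10
6. join F+RS (d=34) ⇒ FRS; edges |F|=17, |RS|=25/2
  updated: d(FRS,GHKNZ)=586/15
7. join FRS+GHKNZ (d=586/15) ⇒ FGHKNRSZ; edges |FRS|=38/15, |GHKNZ|=91/30
final tree: ((F:17,(R:9/2,S:9/2):25/2):38/15,(((G:4,K:4):11/2,(H:3,Z:3):13/2):7,N:33/2):91/30)
total length: 2807/30

2807/30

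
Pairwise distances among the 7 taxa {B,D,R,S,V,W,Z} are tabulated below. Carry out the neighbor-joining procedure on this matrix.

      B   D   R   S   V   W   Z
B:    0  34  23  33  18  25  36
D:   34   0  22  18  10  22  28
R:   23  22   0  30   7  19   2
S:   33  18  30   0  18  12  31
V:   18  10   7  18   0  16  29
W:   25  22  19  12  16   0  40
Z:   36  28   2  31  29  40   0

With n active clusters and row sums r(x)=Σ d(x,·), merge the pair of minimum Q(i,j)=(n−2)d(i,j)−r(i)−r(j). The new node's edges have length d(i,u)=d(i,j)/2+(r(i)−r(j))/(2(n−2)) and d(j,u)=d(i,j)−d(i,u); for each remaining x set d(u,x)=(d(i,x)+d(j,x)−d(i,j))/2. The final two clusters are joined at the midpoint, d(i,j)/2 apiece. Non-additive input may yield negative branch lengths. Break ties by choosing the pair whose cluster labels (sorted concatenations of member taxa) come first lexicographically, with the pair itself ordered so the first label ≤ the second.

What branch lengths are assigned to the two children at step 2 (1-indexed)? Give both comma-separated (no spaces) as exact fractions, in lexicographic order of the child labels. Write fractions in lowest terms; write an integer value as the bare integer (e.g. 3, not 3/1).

iteration 1: select R,Z (d=2, Q=-259); attach at lengths (-53/10, 73/10); label the merged cluster RZ
  updated: d(B,RZ)=57/2, d(D,RZ)=24, d(RZ,S)=59/2, d(RZ,V)=17, d(RZ,W)=57/2
iteration 2: select S,W (d=12, Q=-166); attach at lengths (55/8, 41/8); label the merged cluster SW
  updated: d(B,SW)=23, d(D,SW)=14, d(RZ,SW)=23, d(SW,V)=11
iteration 3: select D,SW (d=14, Q=-111); attach at lengths (53/6, 31/6); label the merged cluster DSW
  updated: d(B,DSW)=43/2, d(DSW,RZ)=33/2, d(DSW,V)=7/2
iteration 4: select B,RZ (d=57/2, Q=-73); attach at lengths (63/4, 51/4); label the merged cluster BRZ
  updated: d(BRZ,DSW)=19/4, d(BRZ,V)=13/4
iteration 5: select BRZ,DSW (d=19/4, Q=-23/2); attach at lengths (9/4, 5/2); label the merged cluster BDRSWZ
  updated: d(BDRSWZ,V)=1
iteration 6: select BDRSWZ,V (d=1); attach at lengths (1/2, 1/2); label the merged cluster BDRSVWZ
final tree: (((B:63/4,(R:-53/10,Z:73/10):51/4):9/4,(D:53/6,(S:55/8,W:41/8):31/6):5/2):1/2,V:1/2)
total length: 249/4

55/8,41/8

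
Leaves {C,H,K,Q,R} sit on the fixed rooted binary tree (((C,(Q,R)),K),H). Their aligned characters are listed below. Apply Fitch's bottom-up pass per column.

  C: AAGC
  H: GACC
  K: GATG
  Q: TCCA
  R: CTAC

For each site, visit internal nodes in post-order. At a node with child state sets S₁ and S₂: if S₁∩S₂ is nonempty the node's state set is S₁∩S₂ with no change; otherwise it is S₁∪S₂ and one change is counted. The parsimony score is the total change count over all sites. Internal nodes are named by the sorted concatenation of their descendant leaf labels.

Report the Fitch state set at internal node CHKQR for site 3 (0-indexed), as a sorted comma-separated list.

C

QR@0: {T} ∪ {C} = {C,T} (union, +1)
CQR@0: {A} ∪ {C,T} = {A,C,T} (union, +1)
CKQR@0: {A,C,T} ∪ {G} = {A,C,G,T} (union, +1)
CHKQR@0: {A,C,G,T} ∩ {G} = {G} (intersection, +0)
QR@1: {C} ∪ {T} = {C,T} (union, +1)
CQR@1: {A} ∪ {C,T} = {A,C,T} (union, +1)
CKQR@1: {A,C,T} ∩ {A} = {A} (intersection, +0)
CHKQR@1: {A} ∩ {A} = {A} (intersection, +0)
QR@2: {C} ∪ {A} = {A,C} (union, +1)
CQR@2: {G} ∪ {A,C} = {A,C,G} (union, +1)
CKQR@2: {A,C,G} ∪ {T} = {A,C,G,T} (union, +1)
CHKQR@2: {A,C,G,T} ∩ {C} = {C} (intersection, +0)
QR@3: {A} ∪ {C} = {A,C} (union, +1)
CQR@3: {C} ∩ {A,C} = {C} (intersection, +0)
CKQR@3: {C} ∪ {G} = {C,G} (union, +1)
CHKQR@3: {C,G} ∩ {C} = {C} (intersection, +0)
per-site changes: [3, 2, 3, 2]; total = 10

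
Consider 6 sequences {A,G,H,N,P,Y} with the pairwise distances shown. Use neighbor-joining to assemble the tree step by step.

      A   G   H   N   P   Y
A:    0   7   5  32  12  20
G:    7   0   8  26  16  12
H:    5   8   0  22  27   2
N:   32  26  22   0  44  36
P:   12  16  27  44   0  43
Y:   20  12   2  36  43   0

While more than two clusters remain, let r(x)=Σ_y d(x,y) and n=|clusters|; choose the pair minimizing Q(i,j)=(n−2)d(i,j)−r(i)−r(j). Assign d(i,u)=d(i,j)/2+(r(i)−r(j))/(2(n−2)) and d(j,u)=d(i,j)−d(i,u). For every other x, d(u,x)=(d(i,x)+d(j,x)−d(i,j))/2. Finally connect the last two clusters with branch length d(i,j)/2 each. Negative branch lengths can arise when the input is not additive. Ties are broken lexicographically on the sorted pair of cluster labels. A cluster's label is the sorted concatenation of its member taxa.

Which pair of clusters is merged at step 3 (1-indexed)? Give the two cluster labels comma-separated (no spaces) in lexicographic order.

AP,G

1. join A+P (d=12, Q=-170) ⇒ AP; edges |A|=-9/4, |P|=57/4
  updated: d(AP,G)=11/2, d(AP,H)=10, d(AP,N)=32, d(AP,Y)=51/2
2. join H+Y (d=2, Q=-223/2) ⇒ HY; edges |H|=-55/12, |Y|=79/12
  updated: d(AP,HY)=67/4, d(G,HY)=9, d(HY,N)=28
3. join AP+G (d=11/2, Q=-335/4) ⇒ AGP; edges |AP|=99/16, |G|=-11/16
  updated: d(AGP,HY)=81/8, d(AGP,N)=105/4
4. join AGP+HY (d=81/8, Q=-515/8) ⇒ AGHPY; edges |AGP|=67/16, |HY|=95/16
  updated: d(AGHPY,N)=353/16
5. join AGHPY+N (d=353/16) ⇒ AGHNPY; edges |AGHPY|=353/32, |N|=353/32
final tree: ((((A:-9/4,P:57/4):99/16,G:-11/16):67/16,(H:-55/12,Y:79/12):95/16):353/32,N:353/32)
total length: 827/16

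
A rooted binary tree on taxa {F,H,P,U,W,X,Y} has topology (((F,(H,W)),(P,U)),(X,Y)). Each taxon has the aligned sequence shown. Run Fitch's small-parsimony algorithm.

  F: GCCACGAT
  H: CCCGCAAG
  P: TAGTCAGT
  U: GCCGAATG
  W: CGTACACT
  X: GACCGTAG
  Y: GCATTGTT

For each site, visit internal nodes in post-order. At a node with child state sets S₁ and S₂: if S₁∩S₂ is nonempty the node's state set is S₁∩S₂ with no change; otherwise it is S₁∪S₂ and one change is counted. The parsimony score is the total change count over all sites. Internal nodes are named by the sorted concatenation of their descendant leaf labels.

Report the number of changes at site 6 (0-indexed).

4

HW@0: {C} ∩ {C} = {C} (intersection, +0)
FHW@0: {G} ∪ {C} = {C,G} (union, +1)
PU@0: {T} ∪ {G} = {G,T} (union, +1)
FHPUW@0: {C,G} ∩ {G,T} = {G} (intersection, +0)
XY@0: {G} ∩ {G} = {G} (intersection, +0)
FHPUWXY@0: {G} ∩ {G} = {G} (intersection, +0)
HW@1: {C} ∪ {G} = {C,G} (union, +1)
FHW@1: {C} ∩ {C,G} = {C} (intersection, +0)
PU@1: {A} ∪ {C} = {A,C} (union, +1)
FHPUW@1: {C} ∩ {A,C} = {C} (intersection, +0)
XY@1: {A} ∪ {C} = {A,C} (union, +1)
FHPUWXY@1: {C} ∩ {A,C} = {C} (intersection, +0)
HW@2: {C} ∪ {T} = {C,T} (union, +1)
FHW@2: {C} ∩ {C,T} = {C} (intersection, +0)
PU@2: {G} ∪ {C} = {C,G} (union, +1)
FHPUW@2: {C} ∩ {C,G} = {C} (intersection, +0)
XY@2: {C} ∪ {A} = {A,C} (union, +1)
FHPUWXY@2: {C} ∩ {A,C} = {C} (intersection, +0)
HW@3: {G} ∪ {A} = {A,G} (union, +1)
FHW@3: {A} ∩ {A,G} = {A} (intersection, +0)
PU@3: {T} ∪ {G} = {G,T} (union, +1)
FHPUW@3: {A} ∪ {G,T} = {A,G,T} (union, +1)
XY@3: {C} ∪ {T} = {C,T} (union, +1)
FHPUWXY@3: {A,G,T} ∩ {C,T} = {T} (intersection, +0)
HW@4: {C} ∩ {C} = {C} (intersection, +0)
FHW@4: {C} ∩ {C} = {C} (intersection, +0)
PU@4: {C} ∪ {A} = {A,C} (union, +1)
FHPUW@4: {C} ∩ {A,C} = {C} (intersection, +0)
XY@4: {G} ∪ {T} = {G,T} (union, +1)
FHPUWXY@4: {C} ∪ {G,T} = {C,G,T} (union, +1)
HW@5: {A} ∩ {A} = {A} (intersection, +0)
FHW@5: {G} ∪ {A} = {A,G} (union, +1)
PU@5: {A} ∩ {A} = {A} (intersection, +0)
FHPUW@5: {A,G} ∩ {A} = {A} (intersection, +0)
XY@5: {T} ∪ {G} = {G,T} (union, +1)
FHPUWXY@5: {A} ∪ {G,T} = {A,G,T} (union, +1)
HW@6: {A} ∪ {C} = {A,C} (union, +1)
FHW@6: {A} ∩ {A,C} = {A} (intersection, +0)
PU@6: {G} ∪ {T} = {G,T} (union, +1)
FHPUW@6: {A} ∪ {G,T} = {A,G,T} (union, +1)
XY@6: {A} ∪ {T} = {A,T} (union, +1)
FHPUWXY@6: {A,G,T} ∩ {A,T} = {A,T} (intersection, +0)
HW@7: {G} ∪ {T} = {G,T} (union, +1)
FHW@7: {T} ∩ {G,T} = {T} (intersection, +0)
PU@7: {T} ∪ {G} = {G,T} (union, +1)
FHPUW@7: {T} ∩ {G,T} = {T} (intersection, +0)
XY@7: {G} ∪ {T} = {G,T} (union, +1)
FHPUWXY@7: {T} ∩ {G,T} = {T} (intersection, +0)
per-site changes: [2, 3, 3, 4, 3, 3, 4, 3]; total = 25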